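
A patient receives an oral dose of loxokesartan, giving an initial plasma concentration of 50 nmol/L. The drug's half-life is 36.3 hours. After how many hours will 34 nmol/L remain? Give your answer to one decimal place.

20.2 hours

Fraction remaining = 34/50 ≈ 0.68.
n = log₂(50/34) = ln(1.4706)/ln 2 ≈ 0.55639 half-lives.
t = n × t½ = 0.55639 × 36.3 ≈ 20.197 hours.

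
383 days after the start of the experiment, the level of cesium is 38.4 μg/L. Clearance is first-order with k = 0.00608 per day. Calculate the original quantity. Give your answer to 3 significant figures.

t½ = ln 2 / k = 0.69315 / 0.00608 ≈ 114 days.
Number of half-lives elapsed: n = 383/114 ≈ 3.3595.
A₀ = A × 2^n = 38.4 × 2^3.3595 = 38.4 × 10.264 ≈ 394.14 μg/L.

394 μg/L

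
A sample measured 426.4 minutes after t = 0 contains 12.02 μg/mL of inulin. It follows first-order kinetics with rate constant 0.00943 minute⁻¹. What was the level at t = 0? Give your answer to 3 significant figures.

670 μg/mL

t½ = ln 2 / λ = 0.69315 / 0.00943 ≈ 73.504 minutes.
Number of half-lives elapsed: n = 426.4/73.504 ≈ 5.801.
A₀ = A × 2^n = 12.02 × 2^5.801 = 12.02 × 55.754 ≈ 670.16 μg/mL.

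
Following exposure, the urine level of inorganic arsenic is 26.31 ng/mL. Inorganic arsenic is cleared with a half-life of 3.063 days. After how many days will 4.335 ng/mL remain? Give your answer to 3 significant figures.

Fraction remaining = 4.335/26.31 ≈ 0.16477.
n = log₂(26.31/4.335) = ln(6.0692)/ln 2 ≈ 2.6015 half-lives.
t = n × t½ = 2.6015 × 3.063 ≈ 7.9684 days.

7.97 days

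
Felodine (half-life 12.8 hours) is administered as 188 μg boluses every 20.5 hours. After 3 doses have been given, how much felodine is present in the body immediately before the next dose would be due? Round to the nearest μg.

89 μg

The 3 doses were given 61.5, 41, 20.5 hours ago.
Total = 188·(1/2)^(61.5/12.8) + 188·(1/2)^(41/12.8) + 188·(1/2)^(20.5/12.8)
      = 6.7267 + 20.414 + 61.95 ≈ 89.09 μg.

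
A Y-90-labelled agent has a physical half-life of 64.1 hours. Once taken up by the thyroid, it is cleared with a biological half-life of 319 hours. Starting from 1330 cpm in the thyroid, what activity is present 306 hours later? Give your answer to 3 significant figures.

1/t_eff = 1/t_phys + 1/t_biol = 1/64.1 + 1/319 = 0.018735 per hour.
t_eff = 64.1 × 319 / (64.1 + 319) ≈ 53.375 hours.
Remaining = 1330 × (1/2)^(306/53.375) = 1330 × (1/2)^5.733 ≈ 25.005 cpm.

25.0 cpm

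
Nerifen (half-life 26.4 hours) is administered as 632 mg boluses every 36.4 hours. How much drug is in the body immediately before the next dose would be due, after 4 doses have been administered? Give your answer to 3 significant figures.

386 mg

The 4 doses were given 145.6, 109.2, 72.8, 36.4 hours ago.
Total = 632·(1/2)^(145.6/26.4) + 632·(1/2)^(109.2/26.4) + 632·(1/2)^(72.8/26.4) + 632·(1/2)^(36.4/26.4)
      = 13.819 + 35.937 + 93.455 + 243.03 ≈ 386.24 mg.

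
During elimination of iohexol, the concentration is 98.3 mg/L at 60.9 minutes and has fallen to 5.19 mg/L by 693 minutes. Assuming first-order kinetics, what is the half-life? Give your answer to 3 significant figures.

149 minutes

Over Δt = 693 − 60.9 = 632.1 minutes, the level fell by a factor of 98.3/5.19 ≈ 18.94.
n = log₂(18.94) ≈ 4.2434 half-lives, so t½ = 632.1/4.2434 ≈ 148.96 minutes.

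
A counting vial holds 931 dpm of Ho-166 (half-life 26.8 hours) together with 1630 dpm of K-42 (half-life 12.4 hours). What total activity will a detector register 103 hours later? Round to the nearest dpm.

70 dpm

Ho-166: 931 × (1/2)^(103/26.8) = 931 × (1/2)^3.8433 ≈ 64.864 dpm.
K-42: 1630 × (1/2)^(103/12.4) = 1630 × (1/2)^8.3065 ≈ 5.1487 dpm.
Total = 64.864 + 5.1487 ≈ 70.013 dpm.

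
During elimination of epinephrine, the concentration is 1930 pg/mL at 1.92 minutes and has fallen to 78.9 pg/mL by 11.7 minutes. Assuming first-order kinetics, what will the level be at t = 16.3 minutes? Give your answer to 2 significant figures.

18 pg/mL

Over Δt = 11.7 − 1.92 = 9.78 minutes, the level fell by a factor of 1930/78.9 ≈ 24.461.
n = log₂(24.461) ≈ 4.6124 half-lives, so t½ = 9.78/4.6124 ≈ 2.1204 minutes.
From t = 11.7 to t = 16.3: 78.9 × (1/2)^((16.3−11.7)/2.1204) ≈ 17.539 pg/mL.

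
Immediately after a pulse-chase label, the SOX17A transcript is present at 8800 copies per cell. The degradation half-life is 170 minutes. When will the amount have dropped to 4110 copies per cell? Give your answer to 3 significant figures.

Fraction remaining = 4110/8800 ≈ 0.46705.
n = log₂(8800/4110) = ln(2.1411)/ln 2 ≈ 1.0984 half-lives.
t = n × t½ = 1.0984 × 170 ≈ 186.72 minutes.

187 minutes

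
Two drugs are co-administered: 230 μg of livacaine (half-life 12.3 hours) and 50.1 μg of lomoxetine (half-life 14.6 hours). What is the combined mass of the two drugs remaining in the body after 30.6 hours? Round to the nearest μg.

53 μg

livacaine: 230 × (1/2)^(30.6/12.3) = 230 × (1/2)^2.4878 ≈ 41.004 μg.
lomoxetine: 50.1 × (1/2)^(30.6/14.6) = 50.1 × (1/2)^2.0959 ≈ 11.72 μg.
Total = 41.004 + 11.72 ≈ 52.723 μg.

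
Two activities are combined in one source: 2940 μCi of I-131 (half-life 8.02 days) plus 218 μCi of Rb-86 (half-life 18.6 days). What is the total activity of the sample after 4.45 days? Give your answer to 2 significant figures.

2200 μCi

I-131: 2940 × (1/2)^(4.45/8.02) = 2940 × (1/2)^0.55486 ≈ 2001.3 μCi.
Rb-86: 218 × (1/2)^(4.45/18.6) = 218 × (1/2)^0.23925 ≈ 184.69 μCi.
Total = 2001.3 + 184.69 ≈ 2186 μCi.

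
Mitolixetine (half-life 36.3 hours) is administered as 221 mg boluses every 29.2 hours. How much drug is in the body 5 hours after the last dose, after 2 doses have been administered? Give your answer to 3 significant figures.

316 mg

The 2 doses were given 34.2, 5 hours ago.
Total = 221·(1/2)^(34.2/36.3) + 221·(1/2)^(5/36.3)
      = 115.02 + 200.88 ≈ 315.9 mg.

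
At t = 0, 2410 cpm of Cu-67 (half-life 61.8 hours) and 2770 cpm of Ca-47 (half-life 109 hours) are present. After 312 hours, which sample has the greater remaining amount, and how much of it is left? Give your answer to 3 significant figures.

Cu-67: 2410 × (1/2)^5.0485 ≈ 72.821 cpm.
Ca-47: 2770 × (1/2)^2.8624 ≈ 380.9 cpm.
Ca-47 has more remaining, at ≈ 380.9 cpm.

Ca-47, 381 cpm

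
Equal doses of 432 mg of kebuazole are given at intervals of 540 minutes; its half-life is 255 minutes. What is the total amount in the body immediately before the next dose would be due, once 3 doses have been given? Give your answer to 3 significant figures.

128 mg

The 3 doses were given 1620, 1080, 540 minutes ago.
Total = 432·(1/2)^(1620/255) + 432·(1/2)^(1080/255) + 432·(1/2)^(540/255)
      = 5.2852 + 22.937 + 99.542 ≈ 127.76 mg.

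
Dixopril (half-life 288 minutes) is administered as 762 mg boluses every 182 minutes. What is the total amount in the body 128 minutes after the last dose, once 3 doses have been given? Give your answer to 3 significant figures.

1150 mg

The 3 doses were given 492, 310, 128 minutes ago.
Total = 762·(1/2)^(492/288) + 762·(1/2)^(310/288) + 762·(1/2)^(128/288)
      = 233.18 + 361.35 + 559.97 ≈ 1154.5 mg.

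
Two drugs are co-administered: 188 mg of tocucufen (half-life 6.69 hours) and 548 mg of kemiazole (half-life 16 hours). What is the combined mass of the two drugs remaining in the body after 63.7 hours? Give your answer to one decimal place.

tocucufen: 188 × (1/2)^(63.7/6.69) = 188 × (1/2)^9.5217 ≈ 0.25577 mg.
kemiazole: 548 × (1/2)^(63.7/16) = 548 × (1/2)^3.9813 ≈ 34.698 mg.
Total = 0.25577 + 34.698 ≈ 34.954 mg.

35.0 mg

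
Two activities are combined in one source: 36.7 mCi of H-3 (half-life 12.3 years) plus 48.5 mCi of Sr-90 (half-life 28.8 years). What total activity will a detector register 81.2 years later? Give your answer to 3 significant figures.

H-3: 36.7 × (1/2)^(81.2/12.3) = 36.7 × (1/2)^6.6016 ≈ 0.3779 mCi.
Sr-90: 48.5 × (1/2)^(81.2/28.8) = 48.5 × (1/2)^2.8194 ≈ 6.8708 mCi.
Total = 0.3779 + 6.8708 ≈ 7.2487 mCi.

7.25 mCi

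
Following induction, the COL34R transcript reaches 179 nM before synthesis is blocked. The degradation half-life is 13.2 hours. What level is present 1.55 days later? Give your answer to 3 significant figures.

25.4 nM

Convert the elapsed time: 1.55 days = 37.2 hours.
Number of half-lives: n = 37.2/13.2 ≈ 2.8182.
Remaining = 179 × (1/2)^2.8182 = 179 × 0.14179 ≈ 25.38 nM.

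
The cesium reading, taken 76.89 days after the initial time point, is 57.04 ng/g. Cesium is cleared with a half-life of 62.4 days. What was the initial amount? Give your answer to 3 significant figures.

Number of half-lives elapsed: n = 76.89/62.4 ≈ 1.2322.
A₀ = A × 2^n = 57.04 × 2^1.2322 = 57.04 × 2.3493 ≈ 134 ng/g.

134 ng/g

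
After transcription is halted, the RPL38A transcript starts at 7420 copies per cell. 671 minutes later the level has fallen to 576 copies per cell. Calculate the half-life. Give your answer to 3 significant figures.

A/A₀ = 576/7420 ≈ 0.077628.
n = log₂(12.882) ≈ 3.6873 half-lives elapsed in 671 minutes.
t½ = 671/3.6873 ≈ 181.98 minutes.

182 minutes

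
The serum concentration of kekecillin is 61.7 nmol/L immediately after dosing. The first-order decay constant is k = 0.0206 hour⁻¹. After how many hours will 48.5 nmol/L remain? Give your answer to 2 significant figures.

t½ = ln 2 / k = 0.69315 / 0.0206 ≈ 33.648 hours.
Fraction remaining = 48.5/61.7 ≈ 0.78606.
n = log₂(61.7/48.5) = ln(1.2722)/ln 2 ≈ 0.34729 half-lives.
t = n × t½ = 0.34729 × 33.648 ≈ 11.685 hours.

12 hours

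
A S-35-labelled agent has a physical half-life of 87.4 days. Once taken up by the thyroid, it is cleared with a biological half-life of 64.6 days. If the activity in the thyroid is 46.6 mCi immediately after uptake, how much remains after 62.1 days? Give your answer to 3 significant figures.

14.6 mCi

1/t_eff = 1/t_phys + 1/t_biol = 1/87.4 + 1/64.6 = 0.026922 per day.
t_eff = 87.4 × 64.6 / (87.4 + 64.6) ≈ 37.145 days.
Remaining = 46.6 × (1/2)^(62.1/37.145) = 46.6 × (1/2)^1.6718 ≈ 14.626 mCi.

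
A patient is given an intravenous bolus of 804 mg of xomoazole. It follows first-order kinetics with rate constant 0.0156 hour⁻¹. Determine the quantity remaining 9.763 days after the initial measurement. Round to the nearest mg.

21 mg

t½ = ln 2 / λ = 0.69315 / 0.0156 ≈ 44.433 hours.
Convert the elapsed time: 9.763 days = 234.312 hours.
Number of half-lives: n = 234.312/44.433 ≈ 5.2734.
Remaining = 804 × (1/2)^5.2734 = 804 × 0.025855 ≈ 20.787 mg.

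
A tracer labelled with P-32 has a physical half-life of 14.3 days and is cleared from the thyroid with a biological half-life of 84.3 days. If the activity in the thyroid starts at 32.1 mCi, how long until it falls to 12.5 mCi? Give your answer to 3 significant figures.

16.6 days

1/t_eff = 1/t_phys + 1/t_biol = 1/14.3 + 1/84.3 = 0.081792 per day.
t_eff = 14.3 × 84.3 / (14.3 + 84.3) ≈ 12.226 days.
n = log₂(32.1/12.5) ≈ 1.3606; t = 1.3606 × 12.226 ≈ 16.635 days.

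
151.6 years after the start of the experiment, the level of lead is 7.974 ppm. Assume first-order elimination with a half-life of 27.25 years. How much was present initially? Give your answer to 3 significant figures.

Number of half-lives elapsed: n = 151.6/27.25 ≈ 5.5633.
A₀ = A × 2^n = 7.974 × 2^5.5633 = 7.974 × 47.285 ≈ 377.05 ppm.

377 ppm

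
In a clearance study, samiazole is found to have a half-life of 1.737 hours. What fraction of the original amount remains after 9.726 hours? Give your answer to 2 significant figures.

0.021

n = 9.726/1.737 ≈ 5.5993 half-lives.
Fraction remaining = (1/2)^5.5993 ≈ 0.020627.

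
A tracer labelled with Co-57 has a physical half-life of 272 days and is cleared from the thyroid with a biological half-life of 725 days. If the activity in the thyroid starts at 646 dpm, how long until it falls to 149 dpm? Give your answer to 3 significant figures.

419 days

1/t_eff = 1/t_phys + 1/t_biol = 1/272 + 1/725 = 0.0050558 per day.
t_eff = 272 × 725 / (272 + 725) ≈ 197.79 days.
n = log₂(646/149) ≈ 2.1162; t = 2.1162 × 197.79 ≈ 418.57 days.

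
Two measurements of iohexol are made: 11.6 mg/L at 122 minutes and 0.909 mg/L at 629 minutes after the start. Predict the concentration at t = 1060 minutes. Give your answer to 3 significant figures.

0.104 mg/L

Over Δt = 629 − 122 = 507 minutes, the level fell by a factor of 11.6/0.909 ≈ 12.761.
n = log₂(12.761) ≈ 3.6737 half-lives, so t½ = 507/3.6737 ≈ 138.01 minutes.
From t = 629 to t = 1060: 0.909 × (1/2)^((1060−629)/138.01) ≈ 0.10434 mg/L.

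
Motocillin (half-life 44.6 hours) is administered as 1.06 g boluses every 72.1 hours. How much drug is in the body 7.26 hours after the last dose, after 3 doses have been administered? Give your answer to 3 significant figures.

1.36 g

The 3 doses were given 151.46, 79.36, 7.26 hours ago.
Total = 1.06·(1/2)^(151.46/44.6) + 1.06·(1/2)^(79.36/44.6) + 1.06·(1/2)^(7.26/44.6)
      = 0.1007 + 0.30879 + 0.9469 ≈ 1.3564 g.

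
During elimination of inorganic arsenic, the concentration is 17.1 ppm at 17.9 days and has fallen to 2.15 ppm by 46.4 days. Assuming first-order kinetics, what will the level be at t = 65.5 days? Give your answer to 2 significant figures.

0.54 ppm

Over Δt = 46.4 − 17.9 = 28.5 days, the level fell by a factor of 17.1/2.15 ≈ 7.9535.
n = log₂(7.9535) ≈ 2.9916 half-lives, so t½ = 28.5/2.9916 ≈ 9.5267 days.
From t = 46.4 to t = 65.5: 2.15 × (1/2)^((65.5−46.4)/9.5267) ≈ 0.53568 ppm.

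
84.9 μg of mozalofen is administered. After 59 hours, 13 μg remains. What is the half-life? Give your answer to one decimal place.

21.8 hours

A/A₀ = 13/84.9 ≈ 0.15312.
n = log₂(6.5308) ≈ 2.7073 half-lives elapsed in 59 hours.
t½ = 59/2.7073 ≈ 21.793 hours.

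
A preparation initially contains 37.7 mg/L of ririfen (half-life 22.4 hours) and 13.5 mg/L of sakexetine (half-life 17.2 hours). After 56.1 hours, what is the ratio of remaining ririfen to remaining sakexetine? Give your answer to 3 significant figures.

4.72

ririfen: 37.7 × (1/2)^(56.1/22.4) = 37.7 × (1/2)^2.5045 ≈ 6.6439 mg/L.
sakexetine: 13.5 × (1/2)^(56.1/17.2) = 13.5 × (1/2)^3.2616 ≈ 1.4076 mg/L.
Ratio ≈ 6.6439 / 1.4076 ≈ 4.7199.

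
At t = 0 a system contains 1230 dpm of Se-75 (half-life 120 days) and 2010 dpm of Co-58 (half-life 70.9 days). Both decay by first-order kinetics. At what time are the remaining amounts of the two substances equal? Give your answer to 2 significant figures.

120 days

Set 1230·(1/2)^(t/120) = 2010·(1/2)^(t/70.9).
Taking log₂: log₂(1230/2010) = t·(1/120 − 1/70.9).
log₂(0.61194) = -0.70854; 1/120 − 1/70.9 = -0.005771.
t = -0.70854 / -0.005771 ≈ 122.77 days.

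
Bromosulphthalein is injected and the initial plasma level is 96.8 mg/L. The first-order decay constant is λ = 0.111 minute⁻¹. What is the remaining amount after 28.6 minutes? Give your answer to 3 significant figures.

t½ = ln 2 / λ = 0.69315 / 0.111 ≈ 6.2446 minutes.
Number of half-lives: n = 28.6/6.2446 ≈ 4.58.
Remaining = 96.8 × (1/2)^4.58 = 96.8 × 0.041811 ≈ 4.0473 mg/L.

4.05 mg/L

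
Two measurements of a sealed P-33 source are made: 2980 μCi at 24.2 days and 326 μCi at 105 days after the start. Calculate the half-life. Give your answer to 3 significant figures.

25.3 days

Over Δt = 105 − 24.2 = 80.8 days, the level fell by a factor of 2980/326 ≈ 9.1411.
n = log₂(9.1411) ≈ 3.1924 half-lives, so t½ = 80.8/3.1924 ≈ 25.31 days.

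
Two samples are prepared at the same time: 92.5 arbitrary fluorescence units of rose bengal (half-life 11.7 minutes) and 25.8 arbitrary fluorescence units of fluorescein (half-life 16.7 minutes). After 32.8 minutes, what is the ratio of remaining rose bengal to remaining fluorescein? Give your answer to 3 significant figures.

rose bengal: 92.5 × (1/2)^(32.8/11.7) = 92.5 × (1/2)^2.8034 ≈ 13.25 arbitrary fluorescence units.
fluorescein: 25.8 × (1/2)^(32.8/16.7) = 25.8 × (1/2)^1.9641 ≈ 6.6126 arbitrary fluorescence units.
Ratio ≈ 13.25 / 6.6126 ≈ 2.0038.

2.00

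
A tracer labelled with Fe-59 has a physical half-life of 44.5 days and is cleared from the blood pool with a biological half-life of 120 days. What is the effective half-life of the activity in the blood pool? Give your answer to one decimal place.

1/t_eff = 1/t_phys + 1/t_biol = 1/44.5 + 1/120 = 0.030805 per day.
t_eff = 44.5 × 120 / (44.5 + 120) ≈ 32.462 days.

32.5 days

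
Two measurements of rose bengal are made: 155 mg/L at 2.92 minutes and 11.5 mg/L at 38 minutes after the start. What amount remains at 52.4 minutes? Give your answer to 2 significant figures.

4.0 mg/L

Over Δt = 38 − 2.92 = 35.08 minutes, the level fell by a factor of 155/11.5 ≈ 13.478.
n = log₂(13.478) ≈ 3.7526 half-lives, so t½ = 35.08/3.7526 ≈ 9.3483 minutes.
From t = 38 to t = 52.4: 11.5 × (1/2)^((52.4−38)/9.3483) ≈ 3.9536 mg/L.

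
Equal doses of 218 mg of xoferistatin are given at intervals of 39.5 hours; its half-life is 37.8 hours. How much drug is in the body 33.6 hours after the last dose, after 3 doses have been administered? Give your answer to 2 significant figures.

200 mg

The 3 doses were given 112.6, 73.1, 33.6 hours ago.
Total = 218·(1/2)^(112.6/37.8) + 218·(1/2)^(73.1/37.8) + 218·(1/2)^(33.6/37.8)
      = 27.653 + 57.057 + 117.73 ≈ 202.44 mg.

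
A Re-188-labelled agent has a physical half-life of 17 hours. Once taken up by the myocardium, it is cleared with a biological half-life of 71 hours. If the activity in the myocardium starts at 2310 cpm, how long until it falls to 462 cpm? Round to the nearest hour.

32 hours

1/t_eff = 1/t_phys + 1/t_biol = 1/17 + 1/71 = 0.072908 per hour.
t_eff = 17 × 71 / (17 + 71) ≈ 13.716 hours.
n = log₂(2310/462) ≈ 2.3219; t = 2.3219 × 13.716 ≈ 31.847 hours.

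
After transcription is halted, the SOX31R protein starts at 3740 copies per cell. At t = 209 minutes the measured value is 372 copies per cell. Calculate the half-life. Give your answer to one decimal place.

A/A₀ = 372/3740 ≈ 0.099465.
n = log₂(10.054) ≈ 3.3297 half-lives elapsed in 209 minutes.
t½ = 209/3.3297 ≈ 62.769 minutes.

62.8 minutes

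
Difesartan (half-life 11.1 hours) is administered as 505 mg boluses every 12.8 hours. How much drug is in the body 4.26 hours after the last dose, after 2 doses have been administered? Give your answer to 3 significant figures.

The 2 doses were given 17.06, 4.26 hours ago.
Total = 505·(1/2)^(17.06/11.1) + 505·(1/2)^(4.26/11.1)
      = 174.03 + 387.04 ≈ 561.08 mg.

561 mg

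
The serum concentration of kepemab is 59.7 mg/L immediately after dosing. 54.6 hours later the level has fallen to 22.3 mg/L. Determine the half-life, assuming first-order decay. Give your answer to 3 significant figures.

38.4 hours

A/A₀ = 22.3/59.7 ≈ 0.37353.
n = log₂(2.6771) ≈ 1.4207 half-lives elapsed in 54.6 hours.
t½ = 54.6/1.4207 ≈ 38.432 hours.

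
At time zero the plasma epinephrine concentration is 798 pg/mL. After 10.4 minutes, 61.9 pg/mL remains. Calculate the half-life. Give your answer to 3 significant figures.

A/A₀ = 61.9/798 ≈ 0.077569.
n = log₂(12.892) ≈ 3.6884 half-lives elapsed in 10.4 minutes.
t½ = 10.4/3.6884 ≈ 2.8197 minutes.

2.82 minutes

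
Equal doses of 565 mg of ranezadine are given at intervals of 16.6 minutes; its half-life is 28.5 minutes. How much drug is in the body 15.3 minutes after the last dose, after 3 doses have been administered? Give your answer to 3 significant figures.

The 3 doses were given 48.5, 31.9, 15.3 minutes ago.
Total = 565·(1/2)^(48.5/28.5) + 565·(1/2)^(31.9/28.5) + 565·(1/2)^(15.3/28.5)
      = 173.69 + 260.08 + 389.44 ≈ 823.21 mg.

823 mg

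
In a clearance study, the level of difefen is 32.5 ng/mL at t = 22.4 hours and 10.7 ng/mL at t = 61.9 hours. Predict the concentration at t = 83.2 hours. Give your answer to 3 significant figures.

5.88 ng/mL

Over Δt = 61.9 − 22.4 = 39.5 hours, the level fell by a factor of 32.5/10.7 ≈ 3.0374.
n = log₂(3.0374) ≈ 1.6028 half-lives, so t½ = 39.5/1.6028 ≈ 24.644 hours.
From t = 61.9 to t = 83.2: 10.7 × (1/2)^((83.2−61.9)/24.644) ≈ 5.8776 ng/mL.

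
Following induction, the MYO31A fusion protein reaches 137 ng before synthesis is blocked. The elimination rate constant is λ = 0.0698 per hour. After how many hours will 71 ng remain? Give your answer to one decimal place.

9.4 hours

t½ = ln 2 / λ = 0.69315 / 0.0698 ≈ 9.9305 hours.
Fraction remaining = 71/137 ≈ 0.51825.
n = log₂(137/71) = ln(1.9296)/ln 2 ≈ 0.94828 half-lives.
t = n × t½ = 0.94828 × 9.9305 ≈ 9.4169 hours.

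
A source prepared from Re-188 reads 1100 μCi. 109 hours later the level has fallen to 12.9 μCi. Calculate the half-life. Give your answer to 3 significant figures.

17.0 hours

A/A₀ = 12.9/1100 ≈ 0.011727.
n = log₂(85.271) ≈ 6.414 half-lives elapsed in 109 hours.
t½ = 109/6.414 ≈ 16.994 hours.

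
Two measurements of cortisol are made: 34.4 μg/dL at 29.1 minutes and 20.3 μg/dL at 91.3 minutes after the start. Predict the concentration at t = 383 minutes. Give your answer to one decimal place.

1.7 μg/dL

Over Δt = 91.3 − 29.1 = 62.2 minutes, the level fell by a factor of 34.4/20.3 ≈ 1.6946.
n = log₂(1.6946) ≈ 0.76093 half-lives, so t½ = 62.2/0.76093 ≈ 81.742 minutes.
From t = 91.3 to t = 383: 20.3 × (1/2)^((383−91.3)/81.742) ≈ 1.711 μg/dL.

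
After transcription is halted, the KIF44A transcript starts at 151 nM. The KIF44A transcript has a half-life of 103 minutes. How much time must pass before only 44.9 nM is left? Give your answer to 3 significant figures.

180 minutes

Fraction remaining = 44.9/151 ≈ 0.29735.
n = log₂(151/44.9) = ln(3.363)/ln 2 ≈ 1.7498 half-lives.
t = n × t½ = 1.7498 × 103 ≈ 180.23 minutes.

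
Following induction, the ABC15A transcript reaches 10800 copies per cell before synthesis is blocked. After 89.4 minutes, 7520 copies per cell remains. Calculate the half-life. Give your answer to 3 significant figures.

A/A₀ = 7520/10800 ≈ 0.6963.
n = log₂(1.4362) ≈ 0.52223 half-lives elapsed in 89.4 minutes.
t½ = 89.4/0.52223 ≈ 171.19 minutes.

171 minutes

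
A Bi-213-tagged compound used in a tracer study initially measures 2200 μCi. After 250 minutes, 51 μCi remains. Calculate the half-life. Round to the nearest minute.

46 minutes

A/A₀ = 51/2200 ≈ 0.023182.
n = log₂(43.137) ≈ 5.4309 half-lives elapsed in 250 minutes.
t½ = 250/5.4309 ≈ 46.033 minutes.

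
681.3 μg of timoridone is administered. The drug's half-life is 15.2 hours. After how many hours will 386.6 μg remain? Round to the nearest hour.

12 hours

Fraction remaining = 386.6/681.3 ≈ 0.56744.
n = log₂(681.3/386.6) = ln(1.7623)/ln 2 ≈ 0.81745 half-lives.
t = n × t½ = 0.81745 × 15.2 ≈ 12.425 hours.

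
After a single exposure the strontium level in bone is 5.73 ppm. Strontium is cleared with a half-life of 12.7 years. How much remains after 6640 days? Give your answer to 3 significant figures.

2.12 ppm

Convert the elapsed time: 6640 days = 18.1918 years.
Number of half-lives: n = 18.1918/12.7 ≈ 1.4324.
Remaining = 5.73 × (1/2)^1.4324 = 5.73 × 0.37051 ≈ 2.123 ppm.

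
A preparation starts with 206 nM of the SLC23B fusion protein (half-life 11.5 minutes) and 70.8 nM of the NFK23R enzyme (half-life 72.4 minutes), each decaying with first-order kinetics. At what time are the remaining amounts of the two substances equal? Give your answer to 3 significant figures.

21.1 minutes

Set 206·(1/2)^(t/11.5) = 70.8·(1/2)^(t/72.4).
Taking log₂: log₂(206/70.8) = t·(1/11.5 − 1/72.4).
log₂(2.9096) = 1.5408; 1/11.5 − 1/72.4 = 0.073144.
t = 1.5408 / 0.073144 ≈ 21.066 minutes.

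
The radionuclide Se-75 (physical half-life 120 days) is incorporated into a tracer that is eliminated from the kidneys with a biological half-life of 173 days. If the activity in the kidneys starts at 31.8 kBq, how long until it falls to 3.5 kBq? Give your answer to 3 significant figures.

226 days

1/t_eff = 1/t_phys + 1/t_biol = 1/120 + 1/173 = 0.014114 per day.
t_eff = 120 × 173 / (120 + 173) ≈ 70.853 days.
n = log₂(31.8/3.5) ≈ 3.1836; t = 3.1836 × 70.853 ≈ 225.57 days.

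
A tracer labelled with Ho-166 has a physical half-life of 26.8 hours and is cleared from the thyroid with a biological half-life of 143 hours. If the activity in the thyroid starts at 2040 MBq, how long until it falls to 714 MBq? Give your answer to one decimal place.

1/t_eff = 1/t_phys + 1/t_biol = 1/26.8 + 1/143 = 0.044306 per hour.
t_eff = 26.8 × 143 / (26.8 + 143) ≈ 22.57 hours.
n = log₂(2040/714) ≈ 1.5146; t = 1.5146 × 22.57 ≈ 34.184 hours.

34.2 hours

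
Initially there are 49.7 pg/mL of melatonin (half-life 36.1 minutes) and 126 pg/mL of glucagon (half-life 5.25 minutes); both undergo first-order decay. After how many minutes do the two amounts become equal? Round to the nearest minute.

8 minutes

Set 49.7·(1/2)^(t/36.1) = 126·(1/2)^(t/5.25).
Taking log₂: log₂(49.7/126) = t·(1/36.1 − 1/5.25).
log₂(0.39444) = -1.3421; 1/36.1 − 1/5.25 = -0.16278.
t = -1.3421 / -0.16278 ≈ 8.2451 minutes.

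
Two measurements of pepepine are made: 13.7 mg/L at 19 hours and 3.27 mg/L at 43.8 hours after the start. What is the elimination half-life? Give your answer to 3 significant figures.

Over Δt = 43.8 − 19 = 24.8 hours, the level fell by a factor of 13.7/3.27 ≈ 4.1896.
n = log₂(4.1896) ≈ 2.0668 half-lives, so t½ = 24.8/2.0668 ≈ 11.999 hours.

12.0 hours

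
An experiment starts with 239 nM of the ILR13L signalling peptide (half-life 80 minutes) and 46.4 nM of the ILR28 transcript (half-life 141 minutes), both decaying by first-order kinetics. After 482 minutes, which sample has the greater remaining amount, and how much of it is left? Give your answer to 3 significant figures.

ILR28 transcript, 4.34 nM

ILR13L signalling peptide: 239 × (1/2)^6.025 ≈ 3.6702 nM.
ILR28 transcript: 46.4 × (1/2)^3.4184 ≈ 4.3398 nM.
ILR28 transcript has more remaining, at ≈ 4.3398 nM.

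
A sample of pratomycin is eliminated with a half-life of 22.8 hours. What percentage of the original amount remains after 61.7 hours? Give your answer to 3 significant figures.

n = 61.7/22.8 ≈ 2.7061 half-lives.
Fraction remaining = (1/2)^2.7061 ≈ 0.15324, i.e. 15.324%.

15.3%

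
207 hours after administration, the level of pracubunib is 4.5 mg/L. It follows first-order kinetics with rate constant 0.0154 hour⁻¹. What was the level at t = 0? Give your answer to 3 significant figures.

109 mg/L

t½ = ln 2 / k = 0.69315 / 0.0154 ≈ 45.01 hours.
Number of half-lives elapsed: n = 207/45.01 ≈ 4.599.
A₀ = A × 2^n = 4.5 × 2^4.599 = 4.5 × 24.235 ≈ 109.06 mg/L.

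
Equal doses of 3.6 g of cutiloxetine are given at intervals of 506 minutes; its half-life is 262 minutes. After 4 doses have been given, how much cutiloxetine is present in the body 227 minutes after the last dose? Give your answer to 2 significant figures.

The 4 doses were given 1745, 1239, 733, 227 minutes ago.
Total = 3.6·(1/2)^(1745/262) + 3.6·(1/2)^(1239/262) + 3.6·(1/2)^(733/262) + 3.6·(1/2)^(227/262)
      = 0.035592 + 0.13575 + 0.51774 + 1.9746 ≈ 2.6637 g.

2.7 g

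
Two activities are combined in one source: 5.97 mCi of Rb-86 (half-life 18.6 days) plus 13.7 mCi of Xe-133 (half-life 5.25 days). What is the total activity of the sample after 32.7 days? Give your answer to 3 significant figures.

1.95 mCi

Rb-86: 5.97 × (1/2)^(32.7/18.6) = 5.97 × (1/2)^1.7581 ≈ 1.765 mCi.
Xe-133: 13.7 × (1/2)^(32.7/5.25) = 13.7 × (1/2)^6.2286 ≈ 0.1827 mCi.
Total = 1.765 + 0.1827 ≈ 1.9477 mCi.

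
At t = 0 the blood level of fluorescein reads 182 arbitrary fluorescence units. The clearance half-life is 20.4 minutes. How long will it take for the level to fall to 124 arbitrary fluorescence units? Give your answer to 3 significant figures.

Fraction remaining = 124/182 ≈ 0.68132.
n = log₂(182/124) = ln(1.4677)/ln 2 ≈ 0.5536 half-lives.
t = n × t½ = 0.5536 × 20.4 ≈ 11.293 minutes.

11.3 minutes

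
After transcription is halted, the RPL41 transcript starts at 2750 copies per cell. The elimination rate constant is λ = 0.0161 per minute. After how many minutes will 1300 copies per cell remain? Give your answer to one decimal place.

t½ = ln 2 / λ = 0.69315 / 0.0161 ≈ 43.053 minutes.
Fraction remaining = 1300/2750 ≈ 0.47273.
n = log₂(2750/1300) = ln(2.1154)/ln 2 ≈ 1.0809 half-lives.
t = n × t½ = 1.0809 × 43.053 ≈ 46.536 minutes.

46.5 minutes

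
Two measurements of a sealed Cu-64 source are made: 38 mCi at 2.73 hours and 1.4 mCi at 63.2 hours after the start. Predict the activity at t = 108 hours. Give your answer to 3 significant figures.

0.121 mCi

Over Δt = 63.2 − 2.73 = 60.47 hours, the level fell by a factor of 38/1.4 ≈ 27.143.
n = log₂(27.143) ≈ 4.7625 half-lives, so t½ = 60.47/4.7625 ≈ 12.697 hours.
From t = 63.2 to t = 108: 1.4 × (1/2)^((108−63.2)/12.697) ≈ 0.12133 mCi.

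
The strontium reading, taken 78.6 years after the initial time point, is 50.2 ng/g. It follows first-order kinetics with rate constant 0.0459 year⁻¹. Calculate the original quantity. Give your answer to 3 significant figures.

1850 ng/g

t½ = ln 2 / k = 0.69315 / 0.0459 ≈ 15.101 years.
Number of half-lives elapsed: n = 78.6/15.101 ≈ 5.2049.
A₀ = A × 2^n = 50.2 × 2^5.2049 = 50.2 × 36.883 ≈ 1851.5 ng/g.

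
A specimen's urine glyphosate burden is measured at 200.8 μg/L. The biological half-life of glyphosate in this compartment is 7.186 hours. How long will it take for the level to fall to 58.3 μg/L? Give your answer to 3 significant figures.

12.8 hours

Fraction remaining = 58.3/200.8 ≈ 0.29034.
n = log₂(200.8/58.3) = ln(3.4443)/ln 2 ≈ 1.7842 half-lives.
t = n × t½ = 1.7842 × 7.186 ≈ 12.821 hours.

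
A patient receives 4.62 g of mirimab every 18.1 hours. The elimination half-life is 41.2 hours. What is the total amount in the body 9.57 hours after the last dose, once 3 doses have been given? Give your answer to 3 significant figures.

8.97 g

The 3 doses were given 45.77, 27.67, 9.57 hours ago.
Total = 4.62·(1/2)^(45.77/41.2) + 4.62·(1/2)^(27.67/41.2) + 4.62·(1/2)^(9.57/41.2)
      = 2.1391 + 2.9005 + 3.9329 ≈ 8.9725 g.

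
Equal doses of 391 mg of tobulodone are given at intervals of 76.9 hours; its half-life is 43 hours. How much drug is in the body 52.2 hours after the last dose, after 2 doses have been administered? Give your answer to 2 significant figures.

The 2 doses were given 129.1, 52.2 hours ago.
Total = 391·(1/2)^(129.1/43) + 391·(1/2)^(52.2/43)
      = 48.796 + 168.55 ≈ 217.35 mg.

220 mg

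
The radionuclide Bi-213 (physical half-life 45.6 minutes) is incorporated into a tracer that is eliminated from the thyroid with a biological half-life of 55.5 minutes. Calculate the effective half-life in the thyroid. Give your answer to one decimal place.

25.0 minutes

1/t_eff = 1/t_phys + 1/t_biol = 1/45.6 + 1/55.5 = 0.039948 per minute.
t_eff = 45.6 × 55.5 / (45.6 + 55.5) ≈ 25.033 minutes.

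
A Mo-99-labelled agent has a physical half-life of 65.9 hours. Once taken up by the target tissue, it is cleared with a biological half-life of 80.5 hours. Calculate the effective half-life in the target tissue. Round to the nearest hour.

36 hours

1/t_eff = 1/t_phys + 1/t_biol = 1/65.9 + 1/80.5 = 0.027597 per hour.
t_eff = 65.9 × 80.5 / (65.9 + 80.5) ≈ 36.236 hours.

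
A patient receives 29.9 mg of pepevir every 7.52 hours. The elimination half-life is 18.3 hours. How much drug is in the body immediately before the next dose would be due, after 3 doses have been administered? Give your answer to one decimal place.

The 3 doses were given 22.56, 15.04, 7.52 hours ago.
Total = 29.9·(1/2)^(22.56/18.3) + 29.9·(1/2)^(15.04/18.3) + 29.9·(1/2)^(7.52/18.3)
      = 12.722 + 16.915 + 22.489 ≈ 52.126 mg.

52.1 mg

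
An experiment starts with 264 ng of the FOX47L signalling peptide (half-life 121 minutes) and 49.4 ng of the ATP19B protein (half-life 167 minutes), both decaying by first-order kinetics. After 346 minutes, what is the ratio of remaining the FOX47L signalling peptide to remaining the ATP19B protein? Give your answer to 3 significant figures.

3.10

FOX47L signalling peptide: 264 × (1/2)^(346/121) = 264 × (1/2)^2.8595 ≈ 36.375 ng.
ATP19B protein: 49.4 × (1/2)^(346/167) = 49.4 × (1/2)^2.0719 ≈ 11.75 ng.
Ratio ≈ 36.375 / 11.75 ≈ 3.0958.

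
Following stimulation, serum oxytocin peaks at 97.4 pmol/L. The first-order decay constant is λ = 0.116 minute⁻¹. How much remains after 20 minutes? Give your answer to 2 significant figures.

t½ = ln 2 / λ = 0.69315 / 0.116 ≈ 5.9754 minutes.
Number of half-lives: n = 20/5.9754 ≈ 3.3471.
Remaining = 97.4 × (1/2)^3.3471 = 97.4 × 0.098274 ≈ 9.5718 pmol/L.

9.6 pmol/L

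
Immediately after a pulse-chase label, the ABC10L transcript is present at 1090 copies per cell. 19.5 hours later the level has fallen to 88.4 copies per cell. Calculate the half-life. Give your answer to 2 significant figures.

5.4 hours

A/A₀ = 88.4/1090 ≈ 0.081101.
n = log₂(12.33) ≈ 3.6241 half-lives elapsed in 19.5 hours.
t½ = 19.5/3.6241 ≈ 5.3806 hours.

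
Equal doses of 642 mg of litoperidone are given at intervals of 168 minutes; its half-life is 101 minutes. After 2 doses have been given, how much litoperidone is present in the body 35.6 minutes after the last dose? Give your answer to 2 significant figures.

660 mg

The 2 doses were given 203.6, 35.6 minutes ago.
Total = 642·(1/2)^(203.6/101) + 642·(1/2)^(35.6/101)
      = 158.75 + 502.84 ≈ 661.59 mg.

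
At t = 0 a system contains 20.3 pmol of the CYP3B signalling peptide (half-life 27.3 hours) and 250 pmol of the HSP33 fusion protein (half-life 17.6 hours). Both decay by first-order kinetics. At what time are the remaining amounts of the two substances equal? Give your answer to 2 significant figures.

Set 20.3·(1/2)^(t/27.3) = 250·(1/2)^(t/17.6).
Taking log₂: log₂(20.3/250) = t·(1/27.3 − 1/17.6).
log₂(0.0812) = -3.6224; 1/27.3 − 1/17.6 = -0.020188.
t = -3.6224 / -0.020188 ≈ 179.43 hours.

180 hours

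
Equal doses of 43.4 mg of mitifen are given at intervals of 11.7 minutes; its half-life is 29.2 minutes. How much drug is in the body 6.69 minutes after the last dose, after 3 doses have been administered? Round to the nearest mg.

86 mg

The 3 doses were given 30.09, 18.39, 6.69 minutes ago.
Total = 43.4·(1/2)^(30.09/29.2) + 43.4·(1/2)^(18.39/29.2) + 43.4·(1/2)^(6.69/29.2)
      = 21.246 + 28.048 + 37.027 ≈ 86.322 mg.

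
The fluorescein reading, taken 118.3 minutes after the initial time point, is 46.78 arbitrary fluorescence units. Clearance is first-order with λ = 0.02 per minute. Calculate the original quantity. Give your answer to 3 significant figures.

t½ = ln 2 / λ = 0.69315 / 0.02 ≈ 34.657 minutes.
Number of half-lives elapsed: n = 118.3/34.657 ≈ 3.4134.
A₀ = A × 2^n = 46.78 × 2^3.4134 = 46.78 × 10.655 ≈ 498.43 arbitrary fluorescence units.

498 arbitrary fluorescence units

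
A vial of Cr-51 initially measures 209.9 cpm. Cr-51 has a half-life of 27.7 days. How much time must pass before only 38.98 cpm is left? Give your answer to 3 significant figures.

67.3 days

Fraction remaining = 38.98/209.9 ≈ 0.18571.
n = log₂(209.9/38.98) = ln(5.3848)/ln 2 ≈ 2.4289 half-lives.
t = n × t½ = 2.4289 × 27.7 ≈ 67.28 days.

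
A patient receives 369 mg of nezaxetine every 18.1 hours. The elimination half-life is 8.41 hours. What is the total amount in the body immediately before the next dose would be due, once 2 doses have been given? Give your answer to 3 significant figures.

102 mg

The 2 doses were given 36.2, 18.1 hours ago.
Total = 369·(1/2)^(36.2/8.41) + 369·(1/2)^(18.1/8.41)
      = 18.676 + 83.014 ≈ 101.69 mg.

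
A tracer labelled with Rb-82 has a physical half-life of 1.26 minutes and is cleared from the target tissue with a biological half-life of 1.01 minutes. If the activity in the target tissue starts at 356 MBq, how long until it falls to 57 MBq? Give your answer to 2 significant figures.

1.5 minutes

1/t_eff = 1/t_phys + 1/t_biol = 1/1.26 + 1/1.01 = 1.7837 per minute.
t_eff = 1.26 × 1.01 / (1.26 + 1.01) ≈ 0.56062 minutes.
n = log₂(356/57) ≈ 2.6428; t = 2.6428 × 0.56062 ≈ 1.4816 minutes.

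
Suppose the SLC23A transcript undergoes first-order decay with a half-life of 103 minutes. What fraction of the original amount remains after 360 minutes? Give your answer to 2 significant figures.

n = 360/103 ≈ 3.4951 half-lives.
Fraction remaining = (1/2)^3.4951 ≈ 0.088686.

0.089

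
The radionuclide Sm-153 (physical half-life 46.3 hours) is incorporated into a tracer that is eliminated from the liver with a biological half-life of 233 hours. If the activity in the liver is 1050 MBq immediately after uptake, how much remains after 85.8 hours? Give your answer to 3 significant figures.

225 MBq

1/t_eff = 1/t_phys + 1/t_biol = 1/46.3 + 1/233 = 0.02589 per hour.
t_eff = 46.3 × 233 / (46.3 + 233) ≈ 38.625 hours.
Remaining = 1050 × (1/2)^(85.8/38.625) = 1050 × (1/2)^2.2214 ≈ 225.16 MBq.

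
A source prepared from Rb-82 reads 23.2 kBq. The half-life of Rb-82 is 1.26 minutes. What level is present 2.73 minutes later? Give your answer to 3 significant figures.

Number of half-lives: n = 2.73/1.26 ≈ 2.1667.
Remaining = 23.2 × (1/2)^2.1667 = 23.2 × 0.22272 ≈ 5.1672 kBq.

5.17 kBq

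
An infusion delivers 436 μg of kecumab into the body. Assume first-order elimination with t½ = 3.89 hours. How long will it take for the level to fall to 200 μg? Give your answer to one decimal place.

4.4 hours

Fraction remaining = 200/436 ≈ 0.45872.
n = log₂(436/200) = ln(2.18)/ln 2 ≈ 1.1243 half-lives.
t = n × t½ = 1.1243 × 3.89 ≈ 4.3736 hours.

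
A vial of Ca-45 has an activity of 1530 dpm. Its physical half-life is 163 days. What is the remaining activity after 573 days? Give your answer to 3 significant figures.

Number of half-lives: n = 573/163 ≈ 3.5153.
Remaining = 1530 × (1/2)^3.5153 = 1530 × 0.087454 ≈ 133.8 dpm.

134 dpm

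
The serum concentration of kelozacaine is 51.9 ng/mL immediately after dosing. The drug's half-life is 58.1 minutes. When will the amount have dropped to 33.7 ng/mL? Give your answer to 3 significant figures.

36.2 minutes

Fraction remaining = 33.7/51.9 ≈ 0.64933.
n = log₂(51.9/33.7) = ln(1.5401)/ln 2 ≈ 0.62299 half-lives.
t = n × t½ = 0.62299 × 58.1 ≈ 36.195 minutes.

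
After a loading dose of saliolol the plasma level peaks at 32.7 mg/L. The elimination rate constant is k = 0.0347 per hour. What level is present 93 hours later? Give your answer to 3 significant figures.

1.30 mg/L

t½ = ln 2 / k = 0.69315 / 0.0347 ≈ 19.975 hours.
Number of half-lives: n = 93/19.975 ≈ 4.6557.
Remaining = 32.7 × (1/2)^4.6557 = 32.7 × 0.039672 ≈ 1.2973 mg/L.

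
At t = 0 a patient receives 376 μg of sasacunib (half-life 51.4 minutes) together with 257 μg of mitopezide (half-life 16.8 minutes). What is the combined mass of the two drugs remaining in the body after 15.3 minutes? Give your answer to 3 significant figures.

sasacunib: 376 × (1/2)^(15.3/51.4) = 376 × (1/2)^0.29767 ≈ 305.9 μg.
mitopezide: 257 × (1/2)^(15.3/16.8) = 257 × (1/2)^0.91071 ≈ 136.7 μg.
Total = 305.9 + 136.7 ≈ 442.61 μg.

443 μg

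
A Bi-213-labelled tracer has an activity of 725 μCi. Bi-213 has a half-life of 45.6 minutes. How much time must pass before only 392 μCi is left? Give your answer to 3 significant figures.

40.5 minutes

Fraction remaining = 392/725 ≈ 0.54069.
n = log₂(725/392) = ln(1.8495)/ln 2 ≈ 0.88713 half-lives.
t = n × t½ = 0.88713 × 45.6 ≈ 40.453 minutes.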